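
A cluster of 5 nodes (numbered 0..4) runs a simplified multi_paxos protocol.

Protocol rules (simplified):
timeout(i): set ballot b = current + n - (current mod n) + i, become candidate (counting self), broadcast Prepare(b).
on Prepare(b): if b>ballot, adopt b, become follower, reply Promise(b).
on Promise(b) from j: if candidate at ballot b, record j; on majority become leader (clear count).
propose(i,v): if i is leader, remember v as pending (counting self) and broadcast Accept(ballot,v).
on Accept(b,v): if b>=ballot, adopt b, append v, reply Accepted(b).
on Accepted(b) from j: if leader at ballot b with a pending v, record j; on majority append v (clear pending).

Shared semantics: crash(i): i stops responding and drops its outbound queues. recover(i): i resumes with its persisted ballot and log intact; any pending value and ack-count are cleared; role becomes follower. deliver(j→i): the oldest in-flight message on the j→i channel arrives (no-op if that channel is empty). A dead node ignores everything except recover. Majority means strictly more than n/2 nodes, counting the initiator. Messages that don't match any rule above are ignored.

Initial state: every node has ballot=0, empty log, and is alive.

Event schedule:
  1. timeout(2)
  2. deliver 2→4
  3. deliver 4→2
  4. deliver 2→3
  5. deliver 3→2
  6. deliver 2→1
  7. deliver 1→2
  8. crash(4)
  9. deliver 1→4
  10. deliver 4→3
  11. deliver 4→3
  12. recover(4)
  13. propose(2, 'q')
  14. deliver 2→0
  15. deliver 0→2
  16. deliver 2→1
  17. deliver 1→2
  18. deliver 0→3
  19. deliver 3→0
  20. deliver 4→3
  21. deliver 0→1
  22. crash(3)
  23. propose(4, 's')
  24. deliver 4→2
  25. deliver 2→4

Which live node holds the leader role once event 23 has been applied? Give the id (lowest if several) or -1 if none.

e1 timeout(2): 2[cand,b=7,-]
e2 deliver 2→4: 4[foll,b=7,-]
e3 deliver 4→2: ·
e4 deliver 2→3: 3[foll,b=7,-]
e5 deliver 3→2: 2[lead,b=7,-]
e6 deliver 2→1: 1[foll,b=7,-]
e7 deliver 1→2: ·
e8 crash(4): 4[✗foll,b=7,-]
e9 deliver 1→4: ·
e10 deliver 4→3: ·
e11 deliver 4→3: ·
e12 recover(4): 4[foll,b=7,-]
e13 propose(2,'q'): ·
e14 deliver 2→0: 0[foll,b=7,-]
e15 deliver 0→2: ·
e16 deliver 2→1: 1[foll,b=7,q]
e17 deliver 1→2: ·
e18 deliver 0→3: ·
e19 deliver 3→0: ·
e20 deliver 4→3: ·
e21 deliver 0→1: ·
e22 crash(3): 3[✗foll,b=7,-]
e23 propose(4,'s'): ·

2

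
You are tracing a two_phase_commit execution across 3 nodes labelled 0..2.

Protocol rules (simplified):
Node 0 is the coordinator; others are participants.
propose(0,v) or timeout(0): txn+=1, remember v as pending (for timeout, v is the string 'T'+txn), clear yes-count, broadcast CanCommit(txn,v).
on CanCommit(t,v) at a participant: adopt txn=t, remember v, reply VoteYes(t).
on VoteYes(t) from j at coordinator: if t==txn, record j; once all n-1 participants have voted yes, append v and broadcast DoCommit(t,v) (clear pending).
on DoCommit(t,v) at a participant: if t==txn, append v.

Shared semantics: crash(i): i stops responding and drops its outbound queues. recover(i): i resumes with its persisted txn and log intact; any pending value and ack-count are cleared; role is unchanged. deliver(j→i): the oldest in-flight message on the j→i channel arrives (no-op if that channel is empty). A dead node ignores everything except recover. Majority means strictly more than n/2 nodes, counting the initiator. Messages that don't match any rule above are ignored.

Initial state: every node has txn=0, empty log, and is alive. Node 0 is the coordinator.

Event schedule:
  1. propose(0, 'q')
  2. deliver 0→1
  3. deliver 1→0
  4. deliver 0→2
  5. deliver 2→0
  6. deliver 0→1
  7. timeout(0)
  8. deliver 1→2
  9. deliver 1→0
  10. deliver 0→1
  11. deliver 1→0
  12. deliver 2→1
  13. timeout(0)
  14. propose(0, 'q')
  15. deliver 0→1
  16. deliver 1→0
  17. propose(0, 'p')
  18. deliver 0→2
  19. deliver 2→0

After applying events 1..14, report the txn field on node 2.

1

[1] propose(0,'q') → N0(coor t1 [-])
[2] deliver 0→1 → N1(part t1 [-])
[3] deliver 1→0 → ∅
[4] deliver 0→2 → N2(part t1 [-])
[5] deliver 2→0 → N0(coor t1 [q])
[6] deliver 0→1 → N1(part t1 [q])
[7] timeout(0) → N0(coor t2 [q])
[8] deliver 1→2 → ∅
[9] deliver 1→0 → ∅
[10] deliver 0→1 → N1(part t2 [q])
[11] deliver 1→0 → ∅
[12] deliver 2→1 → ∅
[13] timeout(0) → N0(coor t3 [q])
[14] propose(0,'q') → N0(coor t4 [q])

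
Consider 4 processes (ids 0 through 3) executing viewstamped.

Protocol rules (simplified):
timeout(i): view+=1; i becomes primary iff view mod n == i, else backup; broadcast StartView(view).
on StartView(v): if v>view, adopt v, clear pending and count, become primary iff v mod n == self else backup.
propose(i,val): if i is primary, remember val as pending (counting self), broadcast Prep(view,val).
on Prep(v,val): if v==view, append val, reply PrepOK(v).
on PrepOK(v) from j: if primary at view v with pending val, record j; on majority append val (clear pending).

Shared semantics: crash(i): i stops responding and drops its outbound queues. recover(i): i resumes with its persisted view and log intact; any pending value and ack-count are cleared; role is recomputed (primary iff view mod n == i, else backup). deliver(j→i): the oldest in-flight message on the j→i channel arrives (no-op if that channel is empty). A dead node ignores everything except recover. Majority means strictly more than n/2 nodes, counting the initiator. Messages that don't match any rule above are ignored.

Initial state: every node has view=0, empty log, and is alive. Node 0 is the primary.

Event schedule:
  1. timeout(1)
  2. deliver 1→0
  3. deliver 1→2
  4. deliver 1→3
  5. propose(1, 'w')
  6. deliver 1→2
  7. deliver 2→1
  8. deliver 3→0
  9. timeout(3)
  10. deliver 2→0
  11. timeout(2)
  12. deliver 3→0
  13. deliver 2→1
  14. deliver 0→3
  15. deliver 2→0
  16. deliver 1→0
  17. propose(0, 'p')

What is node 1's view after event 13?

2

1. timeout(1):  <1:prim v1 ->
2. deliver 1→0:  <0:back v1 ->
3. deliver 1→2:  <2:back v1 ->
4. deliver 1→3:  <3:back v1 ->
5. propose(1,'w'):  nop
6. deliver 1→2:  <2:back v1 w>
7. deliver 2→1:  nop
8. deliver 3→0:  nop
9. timeout(3):  <3:back v2 ->
10. deliver 2→0:  nop
11. timeout(2):  <2:prim v2 w>
12. deliver 3→0:  <0:back v2 ->
13. deliver 2→1:  <1:back v2 ->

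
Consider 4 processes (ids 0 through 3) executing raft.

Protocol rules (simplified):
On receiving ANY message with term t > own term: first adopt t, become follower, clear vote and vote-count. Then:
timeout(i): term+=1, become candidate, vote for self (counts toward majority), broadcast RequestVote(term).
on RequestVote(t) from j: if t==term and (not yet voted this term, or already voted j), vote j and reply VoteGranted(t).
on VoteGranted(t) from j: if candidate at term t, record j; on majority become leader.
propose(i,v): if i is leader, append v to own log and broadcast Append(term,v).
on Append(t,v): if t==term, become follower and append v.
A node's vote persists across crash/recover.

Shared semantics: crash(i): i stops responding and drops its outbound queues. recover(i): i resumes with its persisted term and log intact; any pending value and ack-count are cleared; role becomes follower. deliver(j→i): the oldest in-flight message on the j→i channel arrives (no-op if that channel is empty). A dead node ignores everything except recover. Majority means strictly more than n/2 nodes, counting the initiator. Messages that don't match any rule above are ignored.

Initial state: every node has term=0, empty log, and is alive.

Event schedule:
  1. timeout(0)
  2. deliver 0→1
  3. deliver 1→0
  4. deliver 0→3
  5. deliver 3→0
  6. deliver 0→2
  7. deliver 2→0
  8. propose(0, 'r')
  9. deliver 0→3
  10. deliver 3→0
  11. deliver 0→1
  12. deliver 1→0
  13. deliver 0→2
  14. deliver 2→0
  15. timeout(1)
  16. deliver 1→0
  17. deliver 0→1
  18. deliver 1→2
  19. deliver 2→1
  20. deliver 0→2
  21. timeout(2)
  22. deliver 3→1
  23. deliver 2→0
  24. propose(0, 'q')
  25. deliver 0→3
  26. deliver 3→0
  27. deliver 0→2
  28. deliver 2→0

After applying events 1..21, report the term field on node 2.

3

1. timeout(0):  <0:cand t1 ->
2. deliver 0→1:  <1:foll t1 ->
3. deliver 1→0:  nop
4. deliver 0→3:  <3:foll t1 ->
5. deliver 3→0:  <0:lead t1 ->
6. deliver 0→2:  <2:foll t1 ->
7. deliver 2→0:  nop
8. propose(0,'r'):  <0:lead t1 r>
9. deliver 0→3:  <3:foll t1 r>
10. deliver 3→0:  nop
11. deliver 0→1:  <1:foll t1 r>
12. deliver 1→0:  nop
13. deliver 0→2:  <2:foll t1 r>
14. deliver 2→0:  nop
15. timeout(1):  <1:cand t2 r>
16. deliver 1→0:  <0:foll t2 r>
17. deliver 0→1:  nop
18. deliver 1→2:  <2:foll t2 r>
19. deliver 2→1:  <1:lead t2 r>
20. deliver 0→2:  nop
21. timeout(2):  <2:cand t3 r>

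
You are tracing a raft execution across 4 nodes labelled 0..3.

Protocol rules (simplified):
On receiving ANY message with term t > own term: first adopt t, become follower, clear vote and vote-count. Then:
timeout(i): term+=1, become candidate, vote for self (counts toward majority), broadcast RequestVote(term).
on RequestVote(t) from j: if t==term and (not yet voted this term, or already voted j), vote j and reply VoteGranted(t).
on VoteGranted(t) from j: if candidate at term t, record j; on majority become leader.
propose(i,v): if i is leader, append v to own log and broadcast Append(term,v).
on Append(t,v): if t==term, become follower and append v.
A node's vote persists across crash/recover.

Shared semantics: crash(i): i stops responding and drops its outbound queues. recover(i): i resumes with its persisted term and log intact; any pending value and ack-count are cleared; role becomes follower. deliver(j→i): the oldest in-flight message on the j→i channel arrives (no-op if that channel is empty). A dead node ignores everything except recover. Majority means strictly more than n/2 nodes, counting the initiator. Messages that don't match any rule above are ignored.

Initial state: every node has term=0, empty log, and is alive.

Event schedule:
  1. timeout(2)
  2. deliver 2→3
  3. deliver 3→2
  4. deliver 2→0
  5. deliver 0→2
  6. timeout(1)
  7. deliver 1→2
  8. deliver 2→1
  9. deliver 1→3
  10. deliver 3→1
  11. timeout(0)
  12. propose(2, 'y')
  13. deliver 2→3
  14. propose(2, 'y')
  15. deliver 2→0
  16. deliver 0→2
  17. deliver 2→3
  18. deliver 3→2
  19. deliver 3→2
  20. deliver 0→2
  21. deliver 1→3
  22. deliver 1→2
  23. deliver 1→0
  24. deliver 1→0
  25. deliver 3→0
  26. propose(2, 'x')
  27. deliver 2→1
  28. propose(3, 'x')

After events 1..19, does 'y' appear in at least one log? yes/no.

[1] timeout(2) → N2(cand t1 [-])
[2] deliver 2→3 → N3(foll t1 [-])
[3] deliver 3→2 → ∅
[4] deliver 2→0 → N0(foll t1 [-])
[5] deliver 0→2 → N2(lead t1 [-])
[6] timeout(1) → N1(cand t1 [-])
[7] deliver 1→2 → ∅
[8] deliver 2→1 → ∅
[9] deliver 1→3 → ∅
[10] deliver 3→1 → ∅
[11] timeout(0) → N0(cand t2 [-])
[12] propose(2,'y') → N2(lead t1 [y])
[13] deliver 2→3 → N3(foll t1 [y])
[14] propose(2,'y') → N2(lead t1 [y,y])
[15] deliver 2→0 → ∅
[16] deliver 0→2 → N2(foll t2 [y,y])
[17] deliver 2→3 → N3(foll t1 [y,y])
[18] deliver 3→2 → ∅
[19] deliver 3→2 → ∅

yes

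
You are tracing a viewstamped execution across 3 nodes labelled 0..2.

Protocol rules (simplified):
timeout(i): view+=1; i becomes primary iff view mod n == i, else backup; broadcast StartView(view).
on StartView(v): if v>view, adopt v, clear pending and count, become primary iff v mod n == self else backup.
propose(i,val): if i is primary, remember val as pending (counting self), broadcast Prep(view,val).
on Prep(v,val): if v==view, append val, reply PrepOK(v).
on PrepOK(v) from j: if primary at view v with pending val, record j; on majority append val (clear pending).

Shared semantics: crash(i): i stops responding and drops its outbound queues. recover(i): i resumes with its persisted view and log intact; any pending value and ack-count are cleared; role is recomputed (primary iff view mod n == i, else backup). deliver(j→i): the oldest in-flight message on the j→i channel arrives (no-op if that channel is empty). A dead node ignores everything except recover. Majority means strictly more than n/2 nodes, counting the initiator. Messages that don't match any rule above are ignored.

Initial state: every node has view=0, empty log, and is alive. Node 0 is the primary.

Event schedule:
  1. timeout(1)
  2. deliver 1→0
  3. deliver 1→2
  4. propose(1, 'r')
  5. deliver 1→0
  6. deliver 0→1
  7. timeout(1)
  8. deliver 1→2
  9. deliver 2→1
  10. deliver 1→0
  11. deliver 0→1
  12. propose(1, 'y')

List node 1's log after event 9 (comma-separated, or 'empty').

e1 timeout(1): 1[prim,v=1,-]
e2 deliver 1→0: 0[back,v=1,-]
e3 deliver 1→2: 2[back,v=1,-]
e4 propose(1,'r'): ·
e5 deliver 1→0: 0[back,v=1,r]
e6 deliver 0→1: 1[prim,v=1,r]
e7 timeout(1): 1[back,v=2,r]
e8 deliver 1→2: 2[back,v=1,r]
e9 deliver 2→1: ·

r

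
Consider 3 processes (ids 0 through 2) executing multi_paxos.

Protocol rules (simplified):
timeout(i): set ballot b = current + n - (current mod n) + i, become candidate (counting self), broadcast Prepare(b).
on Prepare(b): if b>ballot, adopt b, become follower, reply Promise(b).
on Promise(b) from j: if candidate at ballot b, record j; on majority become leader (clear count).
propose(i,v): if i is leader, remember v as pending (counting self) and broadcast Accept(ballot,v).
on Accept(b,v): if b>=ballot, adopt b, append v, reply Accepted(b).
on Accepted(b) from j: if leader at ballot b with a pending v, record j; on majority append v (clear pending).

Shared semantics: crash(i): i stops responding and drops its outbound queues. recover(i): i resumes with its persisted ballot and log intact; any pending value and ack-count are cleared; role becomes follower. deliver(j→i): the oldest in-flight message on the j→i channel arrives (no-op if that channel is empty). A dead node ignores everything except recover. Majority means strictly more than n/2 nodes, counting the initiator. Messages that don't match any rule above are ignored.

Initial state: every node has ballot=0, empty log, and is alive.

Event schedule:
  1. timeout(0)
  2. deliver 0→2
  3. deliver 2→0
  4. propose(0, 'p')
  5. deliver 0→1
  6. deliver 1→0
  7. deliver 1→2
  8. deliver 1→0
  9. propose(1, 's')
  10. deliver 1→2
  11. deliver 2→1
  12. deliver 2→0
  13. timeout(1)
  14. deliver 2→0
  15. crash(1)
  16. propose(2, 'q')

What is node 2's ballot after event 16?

3

[1] timeout(0) → N0(cand b3 [-])
[2] deliver 0→2 → N2(foll b3 [-])
[3] deliver 2→0 → N0(lead b3 [-])
[4] propose(0,'p') → ∅
[5] deliver 0→1 → N1(foll b3 [-])
[6] deliver 1→0 → ∅
[7] deliver 1→2 → ∅
[8] deliver 1→0 → ∅
[9] propose(1,'s') → ∅
[10] deliver 1→2 → ∅
[11] deliver 2→1 → ∅
[12] deliver 2→0 → ∅
[13] timeout(1) → N1(cand b7 [-])
[14] deliver 2→0 → ∅
[15] crash(1) → N1(✗cand b7 [-])
[16] propose(2,'q') → ∅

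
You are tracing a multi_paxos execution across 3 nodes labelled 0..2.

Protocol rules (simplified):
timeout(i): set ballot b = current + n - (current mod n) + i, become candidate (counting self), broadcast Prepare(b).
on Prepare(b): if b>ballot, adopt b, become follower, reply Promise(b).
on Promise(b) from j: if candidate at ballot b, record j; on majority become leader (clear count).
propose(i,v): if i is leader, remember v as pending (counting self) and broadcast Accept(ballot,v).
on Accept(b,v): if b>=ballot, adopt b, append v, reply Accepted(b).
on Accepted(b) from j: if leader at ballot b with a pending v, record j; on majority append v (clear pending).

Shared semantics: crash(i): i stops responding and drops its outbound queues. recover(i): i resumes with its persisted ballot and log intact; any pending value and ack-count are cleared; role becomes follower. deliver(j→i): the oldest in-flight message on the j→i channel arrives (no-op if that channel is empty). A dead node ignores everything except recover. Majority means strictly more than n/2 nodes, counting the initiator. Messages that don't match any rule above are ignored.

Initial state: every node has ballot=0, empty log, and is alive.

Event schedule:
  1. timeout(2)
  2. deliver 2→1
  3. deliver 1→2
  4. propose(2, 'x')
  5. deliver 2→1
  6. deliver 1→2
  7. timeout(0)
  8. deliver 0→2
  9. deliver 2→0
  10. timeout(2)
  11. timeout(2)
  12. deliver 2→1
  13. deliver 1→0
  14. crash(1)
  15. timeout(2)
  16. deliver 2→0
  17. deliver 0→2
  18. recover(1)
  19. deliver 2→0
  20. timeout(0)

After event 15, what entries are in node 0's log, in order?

empty

e1 timeout(2): 2[cand,b=5,-]
e2 deliver 2→1: 1[foll,b=5,-]
e3 deliver 1→2: 2[lead,b=5,-]
e4 propose(2,'x'): ·
e5 deliver 2→1: 1[foll,b=5,x]
e6 deliver 1→2: 2[lead,b=5,x]
e7 timeout(0): 0[cand,b=3,-]
e8 deliver 0→2: ·
e9 deliver 2→0: 0[foll,b=5,-]
e10 timeout(2): 2[cand,b=8,x]
e11 timeout(2): 2[cand,b=11,x]
e12 deliver 2→1: 1[foll,b=8,x]
e13 deliver 1→0: ·
e14 crash(1): 1[✗foll,b=8,x]
e15 timeout(2): 2[cand,b=14,x]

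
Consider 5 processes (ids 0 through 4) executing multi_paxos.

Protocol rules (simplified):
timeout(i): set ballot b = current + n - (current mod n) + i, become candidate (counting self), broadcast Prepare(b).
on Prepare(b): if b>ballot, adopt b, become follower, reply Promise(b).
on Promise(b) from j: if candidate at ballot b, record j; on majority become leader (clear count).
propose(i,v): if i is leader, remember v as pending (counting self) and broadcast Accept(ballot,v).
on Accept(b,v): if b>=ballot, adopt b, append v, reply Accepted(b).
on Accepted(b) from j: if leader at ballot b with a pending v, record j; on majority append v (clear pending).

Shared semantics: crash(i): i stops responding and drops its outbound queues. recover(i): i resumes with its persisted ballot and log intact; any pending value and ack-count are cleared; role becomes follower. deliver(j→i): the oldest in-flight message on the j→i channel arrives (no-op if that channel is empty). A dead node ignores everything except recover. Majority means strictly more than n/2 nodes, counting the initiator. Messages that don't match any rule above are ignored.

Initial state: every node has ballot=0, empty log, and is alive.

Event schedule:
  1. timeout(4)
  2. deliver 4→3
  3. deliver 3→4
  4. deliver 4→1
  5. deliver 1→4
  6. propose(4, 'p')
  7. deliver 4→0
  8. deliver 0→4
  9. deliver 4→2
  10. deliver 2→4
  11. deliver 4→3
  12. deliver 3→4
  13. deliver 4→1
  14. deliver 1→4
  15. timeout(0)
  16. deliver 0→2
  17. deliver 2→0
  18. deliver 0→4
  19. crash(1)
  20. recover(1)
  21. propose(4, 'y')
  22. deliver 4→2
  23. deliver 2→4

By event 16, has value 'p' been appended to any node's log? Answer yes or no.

yes

after 1 — timeout(4): n4:cand/b9/[-]
after 2 — deliver 4→3: n3:foll/b9/[-]
after 3 — deliver 3→4: ·
after 4 — deliver 4→1: n1:foll/b9/[-]
after 5 — deliver 1→4: n4:lead/b9/[-]
after 6 — propose(4,'p'): ·
after 7 — deliver 4→0: n0:foll/b9/[-]
after 8 — deliver 0→4: ·
after 9 — deliver 4→2: n2:foll/b9/[-]
after 10 — deliver 2→4: ·
after 11 — deliver 4→3: n3:foll/b9/[p]
after 12 — deliver 3→4: ·
after 13 — deliver 4→1: n1:foll/b9/[p]
after 14 — deliver 1→4: n4:lead/b9/[p]
after 15 — timeout(0): n0:cand/b10/[-]
after 16 — deliver 0→2: n2:foll/b10/[-]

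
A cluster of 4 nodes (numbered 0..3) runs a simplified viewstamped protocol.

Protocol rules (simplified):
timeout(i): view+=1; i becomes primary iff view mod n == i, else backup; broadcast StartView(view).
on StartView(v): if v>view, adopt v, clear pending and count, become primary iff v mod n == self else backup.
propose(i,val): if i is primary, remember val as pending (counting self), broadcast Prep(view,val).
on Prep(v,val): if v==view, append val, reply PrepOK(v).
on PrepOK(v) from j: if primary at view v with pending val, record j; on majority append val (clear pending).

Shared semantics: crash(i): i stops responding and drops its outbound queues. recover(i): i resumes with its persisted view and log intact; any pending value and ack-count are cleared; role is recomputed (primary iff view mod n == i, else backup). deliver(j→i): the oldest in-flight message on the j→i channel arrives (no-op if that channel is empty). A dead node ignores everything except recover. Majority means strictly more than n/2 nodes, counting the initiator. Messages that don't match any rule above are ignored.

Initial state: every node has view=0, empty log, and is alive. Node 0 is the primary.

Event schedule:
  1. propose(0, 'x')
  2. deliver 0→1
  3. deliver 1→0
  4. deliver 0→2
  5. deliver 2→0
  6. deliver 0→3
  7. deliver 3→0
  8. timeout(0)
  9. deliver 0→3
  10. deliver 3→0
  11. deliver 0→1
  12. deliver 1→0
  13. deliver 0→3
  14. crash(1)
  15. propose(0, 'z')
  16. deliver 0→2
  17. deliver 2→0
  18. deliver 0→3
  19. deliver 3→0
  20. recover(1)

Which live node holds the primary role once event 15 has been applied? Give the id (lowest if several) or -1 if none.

1. propose(0,'x'):  nop
2. deliver 0→1:  <1:back v0 x>
3. deliver 1→0:  nop
4. deliver 0→2:  <2:back v0 x>
5. deliver 2→0:  <0:prim v0 x>
6. deliver 0→3:  <3:back v0 x>
7. deliver 3→0:  nop
8. timeout(0):  <0:back v1 x>
9. deliver 0→3:  <3:back v1 x>
10. deliver 3→0:  nop
11. deliver 0→1:  <1:prim v1 x>
12. deliver 1→0:  nop
13. deliver 0→3:  nop
14. crash(1):  <1:✗prim v1 x>
15. propose(0,'z'):  nop

-1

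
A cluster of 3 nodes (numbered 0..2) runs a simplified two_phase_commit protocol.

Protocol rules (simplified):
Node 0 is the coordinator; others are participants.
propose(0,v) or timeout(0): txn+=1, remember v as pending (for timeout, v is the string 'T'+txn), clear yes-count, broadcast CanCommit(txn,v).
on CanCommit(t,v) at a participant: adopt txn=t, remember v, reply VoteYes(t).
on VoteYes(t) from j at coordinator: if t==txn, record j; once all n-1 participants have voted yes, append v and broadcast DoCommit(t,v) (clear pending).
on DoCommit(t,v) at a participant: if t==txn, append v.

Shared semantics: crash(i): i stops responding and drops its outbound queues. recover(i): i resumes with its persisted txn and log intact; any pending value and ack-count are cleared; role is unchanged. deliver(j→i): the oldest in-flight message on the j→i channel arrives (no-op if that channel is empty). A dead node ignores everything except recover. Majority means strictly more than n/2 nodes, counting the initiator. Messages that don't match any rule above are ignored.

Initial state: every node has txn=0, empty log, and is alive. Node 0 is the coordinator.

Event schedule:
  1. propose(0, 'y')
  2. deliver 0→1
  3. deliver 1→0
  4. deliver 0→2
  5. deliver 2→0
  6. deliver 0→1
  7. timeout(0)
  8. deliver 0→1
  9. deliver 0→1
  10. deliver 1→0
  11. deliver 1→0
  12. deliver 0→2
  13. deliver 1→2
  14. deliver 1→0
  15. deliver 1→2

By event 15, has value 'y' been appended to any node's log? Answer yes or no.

yes

e1 propose(0,'y'): 0[coor,t=1,-]
e2 deliver 0→1: 1[part,t=1,-]
e3 deliver 1→0: ·
e4 deliver 0→2: 2[part,t=1,-]
e5 deliver 2→0: 0[coor,t=1,y]
e6 deliver 0→1: 1[part,t=1,y]
e7 timeout(0): 0[coor,t=2,y]
e8 deliver 0→1: 1[part,t=2,y]
e9 deliver 0→1: ·
e10 deliver 1→0: ·
e11 deliver 1→0: ·
e12 deliver 0→2: 2[part,t=1,y]
e13 deliver 1→2: ·
e14 deliver 1→0: ·
e15 deliver 1→2: ·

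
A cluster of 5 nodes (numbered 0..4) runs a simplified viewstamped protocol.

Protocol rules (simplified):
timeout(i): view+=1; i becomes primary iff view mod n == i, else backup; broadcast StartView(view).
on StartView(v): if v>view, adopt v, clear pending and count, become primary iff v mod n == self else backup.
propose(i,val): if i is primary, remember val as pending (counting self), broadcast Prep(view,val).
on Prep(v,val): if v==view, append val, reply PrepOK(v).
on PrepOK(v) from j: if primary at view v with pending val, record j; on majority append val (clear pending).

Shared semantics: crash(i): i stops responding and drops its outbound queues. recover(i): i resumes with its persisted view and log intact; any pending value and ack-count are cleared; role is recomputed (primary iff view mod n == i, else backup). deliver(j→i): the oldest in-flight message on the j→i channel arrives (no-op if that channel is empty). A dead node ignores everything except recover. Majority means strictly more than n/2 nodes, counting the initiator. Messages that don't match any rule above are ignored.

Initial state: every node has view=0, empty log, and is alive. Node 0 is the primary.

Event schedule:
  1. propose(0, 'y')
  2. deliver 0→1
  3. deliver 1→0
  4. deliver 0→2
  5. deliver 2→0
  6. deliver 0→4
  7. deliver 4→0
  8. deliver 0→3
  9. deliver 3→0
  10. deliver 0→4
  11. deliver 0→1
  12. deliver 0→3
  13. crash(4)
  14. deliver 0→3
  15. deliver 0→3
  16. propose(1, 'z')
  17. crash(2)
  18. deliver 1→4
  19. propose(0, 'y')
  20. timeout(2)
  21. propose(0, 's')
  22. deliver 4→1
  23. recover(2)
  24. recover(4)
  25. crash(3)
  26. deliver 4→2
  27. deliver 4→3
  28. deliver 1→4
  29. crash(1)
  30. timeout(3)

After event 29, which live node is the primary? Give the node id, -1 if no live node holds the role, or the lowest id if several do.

0

1. propose(0,'y'):  nop
2. deliver 0→1:  <1:back v0 y>
3. deliver 1→0:  nop
4. deliver 0→2:  <2:back v0 y>
5. deliver 2→0:  <0:prim v0 y>
6. deliver 0→4:  <4:back v0 y>
7. deliver 4→0:  nop
8. deliver 0→3:  <3:back v0 y>
9. deliver 3→0:  nop
10. deliver 0→4:  nop
11. deliver 0→1:  nop
12. deliver 0→3:  nop
13. crash(4):  <4:✗back v0 y>
14. deliver 0→3:  nop
15. deliver 0→3:  nop
16. propose(1,'z'):  nop
17. crash(2):  <2:✗back v0 y>
18. deliver 1→4:  nop
19. propose(0,'y'):  nop
20. timeout(2):  nop
21. propose(0,'s'):  nop
22. deliver 4→1:  nop
23. recover(2):  <2:back v0 y>
24. recover(4):  <4:back v0 y>
25. crash(3):  <3:✗back v0 y>
26. deliver 4→2:  nop
27. deliver 4→3:  nop
28. deliver 1→4:  nop
29. crash(1):  <1:✗back v0 y>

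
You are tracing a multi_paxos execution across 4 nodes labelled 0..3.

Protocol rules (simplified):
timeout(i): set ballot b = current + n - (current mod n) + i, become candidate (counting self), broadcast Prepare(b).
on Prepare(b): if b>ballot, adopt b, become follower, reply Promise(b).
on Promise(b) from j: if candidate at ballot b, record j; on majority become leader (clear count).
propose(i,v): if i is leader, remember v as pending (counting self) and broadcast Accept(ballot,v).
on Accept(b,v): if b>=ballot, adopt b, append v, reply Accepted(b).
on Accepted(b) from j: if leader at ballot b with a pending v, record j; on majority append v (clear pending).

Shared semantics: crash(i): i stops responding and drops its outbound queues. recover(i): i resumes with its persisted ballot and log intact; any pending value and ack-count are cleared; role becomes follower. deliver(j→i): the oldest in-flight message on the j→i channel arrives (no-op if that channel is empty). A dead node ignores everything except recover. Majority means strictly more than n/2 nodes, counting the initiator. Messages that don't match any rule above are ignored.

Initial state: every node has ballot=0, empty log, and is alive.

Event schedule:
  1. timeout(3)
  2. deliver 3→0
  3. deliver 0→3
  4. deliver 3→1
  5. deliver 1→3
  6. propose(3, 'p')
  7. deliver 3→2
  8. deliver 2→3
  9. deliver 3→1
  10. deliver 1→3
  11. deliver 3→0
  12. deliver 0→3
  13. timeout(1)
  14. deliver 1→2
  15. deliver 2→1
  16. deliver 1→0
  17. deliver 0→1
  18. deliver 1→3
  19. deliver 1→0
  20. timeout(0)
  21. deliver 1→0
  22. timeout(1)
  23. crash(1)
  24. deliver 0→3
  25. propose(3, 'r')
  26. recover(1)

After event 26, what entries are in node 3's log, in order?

step 1 timeout(3): 3={cand,b=7,log=-}
step 2 deliver 3→0: 0={foll,b=7,log=-}
step 3 deliver 0→3: —
step 4 deliver 3→1: 1={foll,b=7,log=-}
step 5 deliver 1→3: 3={lead,b=7,log=-}
step 6 propose(3,'p'): —
step 7 deliver 3→2: 2={foll,b=7,log=-}
step 8 deliver 2→3: —
step 9 deliver 3→1: 1={foll,b=7,log=p}
step 10 deliver 1→3: —
step 11 deliver 3→0: 0={foll,b=7,log=p}
step 12 deliver 0→3: 3={lead,b=7,log=p}
step 13 timeout(1): 1={cand,b=9,log=p}
step 14 deliver 1→2: 2={foll,b=9,log=-}
step 15 deliver 2→1: —
step 16 deliver 1→0: 0={foll,b=9,log=p}
step 17 deliver 0→1: 1={lead,b=9,log=p}
step 18 deliver 1→3: 3={foll,b=9,log=p}
step 19 deliver 1→0: —
step 20 timeout(0): 0={cand,b=12,log=p}
step 21 deliver 1→0: —
step 22 timeout(1): 1={cand,b=13,log=p}
step 23 crash(1): 1={✗cand,b=13,log=p}
step 24 deliver 0→3: 3={foll,b=12,log=p}
step 25 propose(3,'r'): —
step 26 recover(1): 1={foll,b=13,log=p}

p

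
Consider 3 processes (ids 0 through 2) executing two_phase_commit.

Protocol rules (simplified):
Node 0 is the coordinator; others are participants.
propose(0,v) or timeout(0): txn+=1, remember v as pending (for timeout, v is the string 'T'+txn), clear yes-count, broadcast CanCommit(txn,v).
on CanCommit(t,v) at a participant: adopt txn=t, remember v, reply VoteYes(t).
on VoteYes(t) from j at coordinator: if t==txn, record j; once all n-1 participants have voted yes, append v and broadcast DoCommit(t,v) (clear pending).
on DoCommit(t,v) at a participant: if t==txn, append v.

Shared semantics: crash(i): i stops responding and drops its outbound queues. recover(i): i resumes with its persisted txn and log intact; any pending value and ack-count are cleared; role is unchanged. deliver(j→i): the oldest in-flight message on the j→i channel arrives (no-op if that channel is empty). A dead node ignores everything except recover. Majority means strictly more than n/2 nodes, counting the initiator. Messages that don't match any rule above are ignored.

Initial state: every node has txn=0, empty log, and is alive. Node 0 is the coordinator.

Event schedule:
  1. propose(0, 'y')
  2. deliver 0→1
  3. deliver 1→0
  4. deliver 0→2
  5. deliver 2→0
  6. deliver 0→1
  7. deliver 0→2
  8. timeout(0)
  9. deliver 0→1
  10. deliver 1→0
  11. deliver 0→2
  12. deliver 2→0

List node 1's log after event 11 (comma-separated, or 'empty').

y

e1 propose(0,'y'): 0[coor,t=1,-]
e2 deliver 0→1: 1[part,t=1,-]
e3 deliver 1→0: ·
e4 deliver 0→2: 2[part,t=1,-]
e5 deliver 2→0: 0[coor,t=1,y]
e6 deliver 0→1: 1[part,t=1,y]
e7 deliver 0→2: 2[part,t=1,y]
e8 timeout(0): 0[coor,t=2,y]
e9 deliver 0→1: 1[part,t=2,y]
e10 deliver 1→0: ·
e11 deliver 0→2: 2[part,t=2,y]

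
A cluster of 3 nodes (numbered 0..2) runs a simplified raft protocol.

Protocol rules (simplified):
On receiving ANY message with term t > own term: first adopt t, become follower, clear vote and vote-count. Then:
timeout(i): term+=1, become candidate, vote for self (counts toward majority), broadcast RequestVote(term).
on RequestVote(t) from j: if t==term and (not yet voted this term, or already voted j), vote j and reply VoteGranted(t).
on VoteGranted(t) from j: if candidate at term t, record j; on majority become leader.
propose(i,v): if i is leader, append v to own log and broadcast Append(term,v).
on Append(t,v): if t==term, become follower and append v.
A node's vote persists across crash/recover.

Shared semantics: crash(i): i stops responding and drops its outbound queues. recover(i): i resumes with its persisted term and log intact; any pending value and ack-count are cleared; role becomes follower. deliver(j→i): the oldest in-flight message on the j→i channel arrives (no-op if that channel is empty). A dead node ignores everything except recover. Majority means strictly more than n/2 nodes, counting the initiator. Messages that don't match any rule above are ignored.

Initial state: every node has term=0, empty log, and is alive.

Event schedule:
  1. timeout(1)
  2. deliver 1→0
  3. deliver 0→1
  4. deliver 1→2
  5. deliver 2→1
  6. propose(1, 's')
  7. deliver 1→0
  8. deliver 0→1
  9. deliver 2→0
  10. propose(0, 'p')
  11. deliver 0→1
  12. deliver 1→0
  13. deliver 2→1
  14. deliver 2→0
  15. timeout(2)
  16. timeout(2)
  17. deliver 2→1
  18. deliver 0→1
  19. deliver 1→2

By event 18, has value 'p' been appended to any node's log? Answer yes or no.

no

1. timeout(1):  <1:cand t1 ->
2. deliver 1→0:  <0:foll t1 ->
3. deliver 0→1:  <1:lead t1 ->
4. deliver 1→2:  <2:foll t1 ->
5. deliver 2→1:  nop
6. propose(1,'s'):  <1:lead t1 s>
7. deliver 1→0:  <0:foll t1 s>
8. deliver 0→1:  nop
9. deliver 2→0:  nop
10. propose(0,'p'):  nop
11. deliver 0→1:  nop
12. deliver 1→0:  nop
13. deliver 2→1:  nop
14. deliver 2→0:  nop
15. timeout(2):  <2:cand t2 ->
16. timeout(2):  <2:cand t3 ->
17. deliver 2→1:  <1:foll t2 s>
18. deliver 0→1:  nop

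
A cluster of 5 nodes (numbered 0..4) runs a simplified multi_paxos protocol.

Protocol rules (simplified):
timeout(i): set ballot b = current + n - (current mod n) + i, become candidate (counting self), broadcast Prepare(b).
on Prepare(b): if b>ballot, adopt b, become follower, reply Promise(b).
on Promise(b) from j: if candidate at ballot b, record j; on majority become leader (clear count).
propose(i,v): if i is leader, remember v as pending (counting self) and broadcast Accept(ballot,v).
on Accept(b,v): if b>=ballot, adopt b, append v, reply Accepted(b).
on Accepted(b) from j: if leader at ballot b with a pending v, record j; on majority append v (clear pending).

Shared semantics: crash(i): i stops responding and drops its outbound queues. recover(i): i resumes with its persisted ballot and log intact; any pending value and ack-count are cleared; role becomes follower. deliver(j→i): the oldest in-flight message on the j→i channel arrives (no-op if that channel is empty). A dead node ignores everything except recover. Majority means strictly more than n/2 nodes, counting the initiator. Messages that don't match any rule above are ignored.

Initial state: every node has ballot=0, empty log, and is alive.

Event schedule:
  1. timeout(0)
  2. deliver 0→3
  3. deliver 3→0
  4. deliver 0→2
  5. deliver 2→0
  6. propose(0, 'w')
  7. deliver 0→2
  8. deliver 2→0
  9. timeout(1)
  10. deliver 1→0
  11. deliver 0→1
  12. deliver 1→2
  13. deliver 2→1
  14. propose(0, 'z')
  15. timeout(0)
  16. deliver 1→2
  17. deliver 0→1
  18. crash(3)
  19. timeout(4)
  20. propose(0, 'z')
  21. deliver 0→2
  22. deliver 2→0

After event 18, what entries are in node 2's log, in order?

e1 timeout(0): 0[cand,b=5,-]
e2 deliver 0→3: 3[foll,b=5,-]
e3 deliver 3→0: ·
e4 deliver 0→2: 2[foll,b=5,-]
e5 deliver 2→0: 0[lead,b=5,-]
e6 propose(0,'w'): ·
e7 deliver 0→2: 2[foll,b=5,w]
e8 deliver 2→0: ·
e9 timeout(1): 1[cand,b=6,-]
e10 deliver 1→0: 0[foll,b=6,-]
e11 deliver 0→1: ·
e12 deliver 1→2: 2[foll,b=6,w]
e13 deliver 2→1: ·
e14 propose(0,'z'): ·
e15 timeout(0): 0[cand,b=10,-]
e16 deliver 1→2: ·
e17 deliver 0→1: ·
e18 crash(3): 3[✗foll,b=5,-]

w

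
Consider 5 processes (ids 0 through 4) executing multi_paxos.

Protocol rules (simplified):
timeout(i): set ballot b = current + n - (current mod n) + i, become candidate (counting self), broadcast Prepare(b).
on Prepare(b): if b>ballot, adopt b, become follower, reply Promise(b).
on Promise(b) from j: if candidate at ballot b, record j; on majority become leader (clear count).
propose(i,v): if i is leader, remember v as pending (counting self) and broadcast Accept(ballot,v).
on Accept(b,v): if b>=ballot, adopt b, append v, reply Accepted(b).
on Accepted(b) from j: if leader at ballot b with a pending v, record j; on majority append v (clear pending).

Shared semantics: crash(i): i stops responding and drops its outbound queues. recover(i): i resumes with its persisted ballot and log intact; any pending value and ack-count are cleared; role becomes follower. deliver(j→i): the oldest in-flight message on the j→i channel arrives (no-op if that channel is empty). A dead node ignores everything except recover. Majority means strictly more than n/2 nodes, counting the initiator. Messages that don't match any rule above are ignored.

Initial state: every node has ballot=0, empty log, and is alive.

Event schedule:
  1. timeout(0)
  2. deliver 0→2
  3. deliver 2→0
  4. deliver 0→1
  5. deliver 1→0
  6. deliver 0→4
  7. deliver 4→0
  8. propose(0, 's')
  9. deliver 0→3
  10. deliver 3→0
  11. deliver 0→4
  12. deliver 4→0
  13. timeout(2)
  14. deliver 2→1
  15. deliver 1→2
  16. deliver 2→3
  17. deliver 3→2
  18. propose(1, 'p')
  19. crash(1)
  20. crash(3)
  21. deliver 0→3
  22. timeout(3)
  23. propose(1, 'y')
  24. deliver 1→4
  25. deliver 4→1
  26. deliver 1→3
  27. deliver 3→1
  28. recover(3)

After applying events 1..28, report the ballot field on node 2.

1. timeout(0):  <0:cand b5 ->
2. deliver 0→2:  <2:foll b5 ->
3. deliver 2→0:  nop
4. deliver 0→1:  <1:foll b5 ->
5. deliver 1→0:  <0:lead b5 ->
6. deliver 0→4:  <4:foll b5 ->
7. deliver 4→0:  nop
8. propose(0,'s'):  nop
9. deliver 0→3:  <3:foll b5 ->
10. deliver 3→0:  nop
11. deliver 0→4:  <4:foll b5 s>
12. deliver 4→0:  nop
13. timeout(2):  <2:cand b12 ->
14. deliver 2→1:  <1:foll b12 ->
15. deliver 1→2:  nop
16. deliver 2→3:  <3:foll b12 ->
17. deliver 3→2:  <2:lead b12 ->
18. propose(1,'p'):  nop
19. crash(1):  <1:✗foll b12 ->
20. crash(3):  <3:✗foll b12 ->
21. deliver 0→3:  nop
22. timeout(3):  nop
23. propose(1,'y'):  nop
24. deliver 1→4:  nop
25. deliver 4→1:  nop
26. deliver 1→3:  nop
27. deliver 3→1:  nop
28. recover(3):  <3:foll b12 ->

12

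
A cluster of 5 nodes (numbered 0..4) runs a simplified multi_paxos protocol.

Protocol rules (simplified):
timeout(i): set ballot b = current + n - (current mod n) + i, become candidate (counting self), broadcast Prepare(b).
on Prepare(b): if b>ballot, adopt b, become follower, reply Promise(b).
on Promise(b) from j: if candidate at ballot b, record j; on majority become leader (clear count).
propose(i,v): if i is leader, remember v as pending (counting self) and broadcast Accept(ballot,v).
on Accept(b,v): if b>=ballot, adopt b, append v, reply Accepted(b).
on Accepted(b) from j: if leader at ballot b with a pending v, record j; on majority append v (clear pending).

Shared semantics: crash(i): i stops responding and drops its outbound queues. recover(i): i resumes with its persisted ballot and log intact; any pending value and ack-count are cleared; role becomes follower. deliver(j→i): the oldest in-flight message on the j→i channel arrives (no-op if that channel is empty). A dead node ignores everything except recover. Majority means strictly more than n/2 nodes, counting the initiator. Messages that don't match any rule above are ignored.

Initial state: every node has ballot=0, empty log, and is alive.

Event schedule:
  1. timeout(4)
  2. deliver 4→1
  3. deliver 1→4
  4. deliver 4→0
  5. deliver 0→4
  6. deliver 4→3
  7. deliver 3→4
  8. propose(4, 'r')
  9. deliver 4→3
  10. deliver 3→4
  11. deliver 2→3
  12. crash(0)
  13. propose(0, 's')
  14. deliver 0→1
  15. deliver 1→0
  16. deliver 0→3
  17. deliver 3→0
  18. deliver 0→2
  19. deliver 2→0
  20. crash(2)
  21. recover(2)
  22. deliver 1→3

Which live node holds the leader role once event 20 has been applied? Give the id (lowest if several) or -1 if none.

4

e1 timeout(4): 4[cand,b=9,-]
e2 deliver 4→1: 1[foll,b=9,-]
e3 deliver 1→4: ·
e4 deliver 4→0: 0[foll,b=9,-]
e5 deliver 0→4: 4[lead,b=9,-]
e6 deliver 4→3: 3[foll,b=9,-]
e7 deliver 3→4: ·
e8 propose(4,'r'): ·
e9 deliver 4→3: 3[foll,b=9,r]
e10 deliver 3→4: ·
e11 deliver 2→3: ·
e12 crash(0): 0[✗foll,b=9,-]
e13 propose(0,'s'): ·
e14 deliver 0→1: ·
e15 deliver 1→0: ·
e16 deliver 0→3: ·
e17 deliver 3→0: ·
e18 deliver 0→2: ·
e19 deliver 2→0: ·
e20 crash(2): 2[✗foll,b=0,-]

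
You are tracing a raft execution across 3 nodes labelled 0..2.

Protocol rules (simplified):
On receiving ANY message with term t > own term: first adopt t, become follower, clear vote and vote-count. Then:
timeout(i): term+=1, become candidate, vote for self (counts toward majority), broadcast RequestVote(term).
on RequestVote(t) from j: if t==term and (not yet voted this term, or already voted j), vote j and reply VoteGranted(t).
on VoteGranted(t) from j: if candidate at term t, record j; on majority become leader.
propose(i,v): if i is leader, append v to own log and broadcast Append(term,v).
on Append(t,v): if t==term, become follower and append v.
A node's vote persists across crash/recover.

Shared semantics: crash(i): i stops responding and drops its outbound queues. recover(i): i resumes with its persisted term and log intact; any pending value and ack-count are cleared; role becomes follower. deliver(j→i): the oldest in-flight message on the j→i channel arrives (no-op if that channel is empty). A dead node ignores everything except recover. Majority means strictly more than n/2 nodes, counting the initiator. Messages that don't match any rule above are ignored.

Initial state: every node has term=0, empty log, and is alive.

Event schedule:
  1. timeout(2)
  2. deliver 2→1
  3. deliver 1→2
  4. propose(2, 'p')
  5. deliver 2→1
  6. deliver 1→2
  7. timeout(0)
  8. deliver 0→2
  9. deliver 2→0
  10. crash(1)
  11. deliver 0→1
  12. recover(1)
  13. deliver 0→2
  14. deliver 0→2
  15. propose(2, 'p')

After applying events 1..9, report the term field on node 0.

1

step 1 timeout(2): 2={cand,t=1,log=-}
step 2 deliver 2→1: 1={foll,t=1,log=-}
step 3 deliver 1→2: 2={lead,t=1,log=-}
step 4 propose(2,'p'): 2={lead,t=1,log=p}
step 5 deliver 2→1: 1={foll,t=1,log=p}
step 6 deliver 1→2: —
step 7 timeout(0): 0={cand,t=1,log=-}
step 8 deliver 0→2: —
step 9 deliver 2→0: —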